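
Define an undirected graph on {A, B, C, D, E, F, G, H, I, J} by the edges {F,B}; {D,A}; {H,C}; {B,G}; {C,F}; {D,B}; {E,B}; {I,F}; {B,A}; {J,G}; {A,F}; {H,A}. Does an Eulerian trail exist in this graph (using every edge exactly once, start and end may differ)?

Degrees: A:4, B:5, C:2, D:2, E:1, F:4, G:2, H:2, I:1, J:1
Odd-degree vertices: B, E, I, J (4 total).
With 4 odd-degree vertices (more than two), no single trail can use every edge.

No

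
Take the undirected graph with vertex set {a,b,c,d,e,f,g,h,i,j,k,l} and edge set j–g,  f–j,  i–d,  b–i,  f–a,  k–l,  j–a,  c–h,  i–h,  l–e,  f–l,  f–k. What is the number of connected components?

Component: {b, c, d, h, i}
Component: {a, e, f, g, j, k, l}

2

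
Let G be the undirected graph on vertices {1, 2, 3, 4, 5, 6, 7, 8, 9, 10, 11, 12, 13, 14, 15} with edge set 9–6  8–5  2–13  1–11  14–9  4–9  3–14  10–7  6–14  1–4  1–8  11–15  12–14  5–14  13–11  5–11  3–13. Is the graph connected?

No

Component: {7, 10}
Component: {1, 2, 3, 4, 5, 6, 8, 9, 11, 12, 13, 14, 15}
No edge joins these 2 groups, so the graph is disconnected.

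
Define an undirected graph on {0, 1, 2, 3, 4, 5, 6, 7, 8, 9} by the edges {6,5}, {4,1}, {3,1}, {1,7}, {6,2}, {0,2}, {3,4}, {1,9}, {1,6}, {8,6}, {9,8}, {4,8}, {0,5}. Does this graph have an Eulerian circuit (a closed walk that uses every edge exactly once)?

No

Degrees: 0:2, 1:5, 2:2, 3:2, 4:3, 5:2, 6:4, 7:1, 8:3, 9:2
Vertices with odd degree: 1, 4, 7, 8. An Eulerian circuit requires all degrees even.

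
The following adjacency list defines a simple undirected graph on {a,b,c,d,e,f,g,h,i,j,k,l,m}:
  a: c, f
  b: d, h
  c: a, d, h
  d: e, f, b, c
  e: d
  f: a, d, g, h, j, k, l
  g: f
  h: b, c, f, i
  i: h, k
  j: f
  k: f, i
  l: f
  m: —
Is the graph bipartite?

Color {b, c, e, f, i, m} black and {a, d, g, h, j, k, l} white. No edge joins two same-colored vertices, so the graph is bipartite.

Yes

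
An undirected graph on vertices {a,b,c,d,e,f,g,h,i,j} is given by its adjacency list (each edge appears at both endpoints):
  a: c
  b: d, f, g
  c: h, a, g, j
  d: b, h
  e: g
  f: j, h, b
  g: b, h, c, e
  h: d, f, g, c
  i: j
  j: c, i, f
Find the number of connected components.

Component: {a, b, c, d, e, f, g, h, i, j}

1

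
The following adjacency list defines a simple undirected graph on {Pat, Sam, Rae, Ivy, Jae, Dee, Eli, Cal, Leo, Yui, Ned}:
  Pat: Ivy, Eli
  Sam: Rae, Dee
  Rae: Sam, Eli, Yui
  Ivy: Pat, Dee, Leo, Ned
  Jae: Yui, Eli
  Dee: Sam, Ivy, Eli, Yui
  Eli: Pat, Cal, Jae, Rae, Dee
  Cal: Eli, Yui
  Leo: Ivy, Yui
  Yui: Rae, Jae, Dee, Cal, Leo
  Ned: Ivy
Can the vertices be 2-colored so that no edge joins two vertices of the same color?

A valid 2-coloring puts {Sam, Ivy, Eli, Yui} on one side and {Pat, Rae, Jae, Dee, Cal, Leo, Ned} on the other; every edge crosses between the two sides.

Yes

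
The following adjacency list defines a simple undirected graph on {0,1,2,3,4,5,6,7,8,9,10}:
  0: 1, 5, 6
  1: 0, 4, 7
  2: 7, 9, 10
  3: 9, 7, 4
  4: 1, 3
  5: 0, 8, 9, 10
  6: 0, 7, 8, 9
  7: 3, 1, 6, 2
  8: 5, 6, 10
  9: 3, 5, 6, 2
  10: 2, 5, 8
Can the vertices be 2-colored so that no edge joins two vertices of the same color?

5-8-10-5 is an odd cycle (length 3), and a bipartite graph can contain only even cycles.

No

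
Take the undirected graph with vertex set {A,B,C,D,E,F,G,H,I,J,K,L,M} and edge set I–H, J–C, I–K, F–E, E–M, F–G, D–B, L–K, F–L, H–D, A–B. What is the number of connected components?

Component: {C, J}
Component: {A, B, D, E, F, G, H, I, K, L, M}

2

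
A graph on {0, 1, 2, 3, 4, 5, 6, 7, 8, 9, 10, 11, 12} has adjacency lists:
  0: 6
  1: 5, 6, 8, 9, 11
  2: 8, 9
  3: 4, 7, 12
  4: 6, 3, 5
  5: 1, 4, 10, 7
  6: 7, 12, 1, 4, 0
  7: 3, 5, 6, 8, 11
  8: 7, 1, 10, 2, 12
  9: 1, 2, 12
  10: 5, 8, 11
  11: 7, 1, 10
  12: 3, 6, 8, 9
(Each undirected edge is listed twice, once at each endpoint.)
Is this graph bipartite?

Yes

A valid 2-coloring puts {3, 5, 6, 8, 9, 11} on one side and {0, 1, 2, 4, 7, 10, 12} on the other; every edge crosses between the two sides.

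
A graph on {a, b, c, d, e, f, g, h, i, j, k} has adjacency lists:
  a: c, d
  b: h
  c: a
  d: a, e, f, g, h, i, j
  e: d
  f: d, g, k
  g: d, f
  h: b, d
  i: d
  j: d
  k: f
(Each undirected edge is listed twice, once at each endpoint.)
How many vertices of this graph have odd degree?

8

Degrees: a:2, b:1, c:1, d:7, e:1, f:3, g:2, h:2, i:1, j:1, k:1
Odd-degree vertices: b, c, d, e, f, i, j, k.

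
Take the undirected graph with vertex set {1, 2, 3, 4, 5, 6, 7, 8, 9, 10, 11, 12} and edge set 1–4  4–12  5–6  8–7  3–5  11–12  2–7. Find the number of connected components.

Component: {9}
Component: {10}
Component: {2, 7, 8}
Component: {3, 5, 6}
Component: {1, 4, 11, 12}

5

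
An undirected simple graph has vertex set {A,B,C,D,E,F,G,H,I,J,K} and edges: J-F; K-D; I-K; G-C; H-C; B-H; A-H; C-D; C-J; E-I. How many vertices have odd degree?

6

Degrees: A:1, B:1, C:4, D:2, E:1, F:1, G:1, H:3, I:2, J:2, K:2
Odd-degree vertices: A, B, E, F, G, H.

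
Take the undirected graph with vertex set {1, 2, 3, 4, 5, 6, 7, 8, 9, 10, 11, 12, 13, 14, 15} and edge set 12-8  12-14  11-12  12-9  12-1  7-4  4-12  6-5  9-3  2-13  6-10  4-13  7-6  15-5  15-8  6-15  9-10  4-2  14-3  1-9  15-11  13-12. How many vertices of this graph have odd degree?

Degrees: 1:2, 2:2, 3:2, 4:4, 5:2, 6:4, 7:2, 8:2, 9:4, 10:2, 11:2, 12:7, 13:3, 14:2, 15:4
Odd-degree vertices: 12, 13.

2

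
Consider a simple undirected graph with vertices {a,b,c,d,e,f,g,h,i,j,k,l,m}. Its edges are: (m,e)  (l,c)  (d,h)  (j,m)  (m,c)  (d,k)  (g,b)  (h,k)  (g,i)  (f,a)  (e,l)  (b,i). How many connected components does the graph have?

Component: {a, f}
Component: {b, g, i}
Component: {d, h, k}
Component: {c, e, j, l, m}

4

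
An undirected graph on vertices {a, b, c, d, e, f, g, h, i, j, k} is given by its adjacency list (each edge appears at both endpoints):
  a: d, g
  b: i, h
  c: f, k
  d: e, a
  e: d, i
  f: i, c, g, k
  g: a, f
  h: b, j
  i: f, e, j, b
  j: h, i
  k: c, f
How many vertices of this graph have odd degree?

0

Degrees: a:2, b:2, c:2, d:2, e:2, f:4, g:2, h:2, i:4, j:2, k:2
Odd-degree vertices: none.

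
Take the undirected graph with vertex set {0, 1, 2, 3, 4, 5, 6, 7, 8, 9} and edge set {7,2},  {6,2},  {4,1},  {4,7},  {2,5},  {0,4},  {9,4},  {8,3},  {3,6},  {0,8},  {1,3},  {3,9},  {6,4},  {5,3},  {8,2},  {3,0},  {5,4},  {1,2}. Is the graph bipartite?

No

The cycle 8-0-3-8 has length 3, which is odd, so the graph is not bipartite.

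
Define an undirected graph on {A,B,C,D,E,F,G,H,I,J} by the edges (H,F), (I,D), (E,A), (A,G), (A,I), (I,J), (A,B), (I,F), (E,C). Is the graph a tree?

|V| = 10, |E| = 9.
It is connected with exactly 9 edges, hence acyclic — it is a tree.

Yes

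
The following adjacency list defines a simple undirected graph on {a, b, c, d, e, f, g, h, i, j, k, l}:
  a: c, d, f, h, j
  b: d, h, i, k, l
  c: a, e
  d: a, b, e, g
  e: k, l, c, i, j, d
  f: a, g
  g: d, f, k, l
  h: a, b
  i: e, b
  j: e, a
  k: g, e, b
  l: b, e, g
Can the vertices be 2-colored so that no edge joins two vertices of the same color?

Partition the vertices as {c, d, f, h, i, j, k, l} vs {a, b, e, g}. Each listed edge has one endpoint in each part, so the graph is bipartite.

Yes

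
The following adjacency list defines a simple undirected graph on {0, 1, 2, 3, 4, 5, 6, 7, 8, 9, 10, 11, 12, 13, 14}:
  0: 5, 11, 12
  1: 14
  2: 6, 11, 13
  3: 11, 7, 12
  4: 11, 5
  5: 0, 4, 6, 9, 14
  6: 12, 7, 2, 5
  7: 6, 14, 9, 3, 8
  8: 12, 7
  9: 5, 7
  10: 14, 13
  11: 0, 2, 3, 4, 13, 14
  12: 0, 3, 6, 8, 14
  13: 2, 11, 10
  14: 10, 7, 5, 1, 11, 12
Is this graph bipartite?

11-2-13-11 is an odd cycle (length 3), and a bipartite graph can contain only even cycles.

No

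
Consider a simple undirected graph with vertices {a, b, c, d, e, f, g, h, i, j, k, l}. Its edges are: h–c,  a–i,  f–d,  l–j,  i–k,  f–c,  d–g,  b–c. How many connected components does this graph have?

4

Component: {e}
Component: {j, l}
Component: {a, i, k}
Component: {b, c, d, f, g, h}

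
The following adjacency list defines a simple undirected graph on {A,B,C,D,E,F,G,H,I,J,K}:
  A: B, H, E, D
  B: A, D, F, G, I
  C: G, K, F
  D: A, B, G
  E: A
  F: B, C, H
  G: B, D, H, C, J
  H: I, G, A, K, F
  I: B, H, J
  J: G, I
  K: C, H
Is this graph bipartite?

No

The cycle B-D-G-B has length 3, which is odd, so the graph is not bipartite.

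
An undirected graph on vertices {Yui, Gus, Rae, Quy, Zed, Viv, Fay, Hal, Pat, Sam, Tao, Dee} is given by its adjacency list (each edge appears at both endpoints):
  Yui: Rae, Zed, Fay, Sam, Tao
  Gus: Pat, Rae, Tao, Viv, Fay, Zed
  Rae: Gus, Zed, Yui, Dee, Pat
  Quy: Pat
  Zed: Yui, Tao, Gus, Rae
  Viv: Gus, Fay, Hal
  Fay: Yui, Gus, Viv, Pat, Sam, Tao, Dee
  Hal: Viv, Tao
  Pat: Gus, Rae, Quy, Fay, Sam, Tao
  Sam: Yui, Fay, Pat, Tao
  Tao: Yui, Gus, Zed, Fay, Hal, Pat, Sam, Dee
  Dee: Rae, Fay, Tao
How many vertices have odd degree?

6

Degrees: Yui:5, Gus:6, Rae:5, Quy:1, Zed:4, Viv:3, Fay:7, Hal:2, Pat:6, Sam:4, Tao:8, Dee:3
Odd-degree vertices: Yui, Rae, Quy, Viv, Fay, Dee.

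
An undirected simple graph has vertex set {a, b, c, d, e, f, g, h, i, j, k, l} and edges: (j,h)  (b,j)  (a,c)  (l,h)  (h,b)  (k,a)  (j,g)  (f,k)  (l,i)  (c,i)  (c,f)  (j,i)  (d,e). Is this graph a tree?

No

The graph has 12 vertices and 13 edges.
It splits into 2 components, so it cannot be a tree.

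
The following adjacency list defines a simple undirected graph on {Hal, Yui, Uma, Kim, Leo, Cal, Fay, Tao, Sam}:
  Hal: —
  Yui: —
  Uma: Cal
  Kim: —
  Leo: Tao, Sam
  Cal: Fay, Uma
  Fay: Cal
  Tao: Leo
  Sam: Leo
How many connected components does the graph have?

5

Component: {Hal}
Component: {Yui}
Component: {Kim}
Component: {Uma, Cal, Fay}
Component: {Leo, Tao, Sam}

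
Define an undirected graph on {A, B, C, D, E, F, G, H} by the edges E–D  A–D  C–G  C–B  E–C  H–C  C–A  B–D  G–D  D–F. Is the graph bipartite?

Color {C, D} black and {A, B, E, F, G, H} white. No edge joins two same-colored vertices, so the graph is bipartite.

Yes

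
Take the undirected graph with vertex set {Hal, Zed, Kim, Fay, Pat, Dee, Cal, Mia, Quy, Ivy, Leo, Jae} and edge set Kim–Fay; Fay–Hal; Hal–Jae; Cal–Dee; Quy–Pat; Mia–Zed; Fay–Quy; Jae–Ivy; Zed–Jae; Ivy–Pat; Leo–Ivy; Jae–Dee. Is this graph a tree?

The graph has 12 vertices and 12 edges.
A tree on 12 vertices has exactly 11 edges; this graph has 12, so it contains a cycle and is not a tree.

No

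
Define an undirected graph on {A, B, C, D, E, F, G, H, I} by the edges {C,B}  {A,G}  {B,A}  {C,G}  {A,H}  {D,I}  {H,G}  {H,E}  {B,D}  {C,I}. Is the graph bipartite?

H-G-A-H is an odd cycle (length 3), and a bipartite graph can contain only even cycles.

No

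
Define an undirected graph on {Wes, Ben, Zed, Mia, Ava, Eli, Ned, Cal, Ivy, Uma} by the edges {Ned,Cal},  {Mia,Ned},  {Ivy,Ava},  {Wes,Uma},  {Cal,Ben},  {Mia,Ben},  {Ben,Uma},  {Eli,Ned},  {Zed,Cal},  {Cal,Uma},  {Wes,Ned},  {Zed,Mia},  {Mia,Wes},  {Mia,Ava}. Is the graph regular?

Degrees: Wes:3, Ben:3, Zed:2, Mia:5, Ava:2, Eli:1, Ned:4, Cal:4, Ivy:1, Uma:3
Vertex Eli has degree 1 while Mia has degree 5, so the graph is not regular.

No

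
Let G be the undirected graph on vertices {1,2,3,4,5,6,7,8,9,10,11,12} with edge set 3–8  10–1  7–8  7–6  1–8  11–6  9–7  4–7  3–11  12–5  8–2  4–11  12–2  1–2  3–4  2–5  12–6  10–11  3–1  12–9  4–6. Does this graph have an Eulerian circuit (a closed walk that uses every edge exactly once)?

Yes

Degrees: 1:4, 2:4, 3:4, 4:4, 5:2, 6:4, 7:4, 8:4, 9:2, 10:2, 11:4, 12:4
All degrees are even and the non-isolated vertices are connected — an Eulerian circuit exists.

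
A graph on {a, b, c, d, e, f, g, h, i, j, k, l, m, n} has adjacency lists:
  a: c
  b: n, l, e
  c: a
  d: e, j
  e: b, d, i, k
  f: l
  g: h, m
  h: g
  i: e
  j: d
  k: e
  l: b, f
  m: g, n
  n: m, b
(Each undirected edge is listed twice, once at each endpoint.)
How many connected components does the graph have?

2

Component: {a, c}
Component: {b, d, e, f, g, h, i, j, k, l, m, n}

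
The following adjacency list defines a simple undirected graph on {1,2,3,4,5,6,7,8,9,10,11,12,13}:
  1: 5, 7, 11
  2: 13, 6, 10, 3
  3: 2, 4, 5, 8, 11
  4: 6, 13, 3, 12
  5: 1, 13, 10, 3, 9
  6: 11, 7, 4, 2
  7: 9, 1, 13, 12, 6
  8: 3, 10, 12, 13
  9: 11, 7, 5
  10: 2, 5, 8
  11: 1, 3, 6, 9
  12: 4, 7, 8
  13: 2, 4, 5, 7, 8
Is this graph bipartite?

Yes

Color {2, 4, 5, 7, 8, 11} black and {1, 3, 6, 9, 10, 12, 13} white. No edge joins two same-colored vertices, so the graph is bipartite.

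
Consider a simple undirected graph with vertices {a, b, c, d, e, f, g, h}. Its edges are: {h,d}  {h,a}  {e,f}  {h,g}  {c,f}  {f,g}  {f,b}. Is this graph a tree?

The graph has 8 vertices and 7 edges.
It is connected with exactly 7 edges, hence acyclic — it is a tree.

Yes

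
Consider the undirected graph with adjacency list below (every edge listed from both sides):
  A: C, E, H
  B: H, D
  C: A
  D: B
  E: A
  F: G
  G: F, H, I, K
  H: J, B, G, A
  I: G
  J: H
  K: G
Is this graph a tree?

Yes

The graph has 11 vertices and 10 edges.
Connected and |E| = |V| - 1, which characterizes a tree.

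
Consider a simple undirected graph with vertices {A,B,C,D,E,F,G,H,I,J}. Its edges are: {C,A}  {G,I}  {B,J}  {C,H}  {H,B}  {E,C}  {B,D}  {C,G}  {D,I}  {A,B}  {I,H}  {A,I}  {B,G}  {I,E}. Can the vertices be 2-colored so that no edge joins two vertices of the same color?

Yes

A valid 2-coloring puts {B, C, F, I} on one side and {A, D, E, G, H, J} on the other; every edge crosses between the two sides.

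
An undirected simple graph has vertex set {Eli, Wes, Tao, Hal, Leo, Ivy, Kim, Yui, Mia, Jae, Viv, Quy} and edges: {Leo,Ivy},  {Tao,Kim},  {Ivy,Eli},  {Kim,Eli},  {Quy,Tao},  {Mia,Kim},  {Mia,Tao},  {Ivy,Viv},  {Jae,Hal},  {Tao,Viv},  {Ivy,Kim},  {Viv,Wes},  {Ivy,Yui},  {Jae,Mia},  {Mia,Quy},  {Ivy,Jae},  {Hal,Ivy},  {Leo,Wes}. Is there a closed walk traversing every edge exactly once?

Degrees: Eli:2, Wes:2, Tao:4, Hal:2, Leo:2, Ivy:7, Kim:4, Yui:1, Mia:4, Jae:3, Viv:3, Quy:2
Vertices with odd degree: Ivy, Yui, Jae, Viv. An Eulerian circuit requires all degrees even.

No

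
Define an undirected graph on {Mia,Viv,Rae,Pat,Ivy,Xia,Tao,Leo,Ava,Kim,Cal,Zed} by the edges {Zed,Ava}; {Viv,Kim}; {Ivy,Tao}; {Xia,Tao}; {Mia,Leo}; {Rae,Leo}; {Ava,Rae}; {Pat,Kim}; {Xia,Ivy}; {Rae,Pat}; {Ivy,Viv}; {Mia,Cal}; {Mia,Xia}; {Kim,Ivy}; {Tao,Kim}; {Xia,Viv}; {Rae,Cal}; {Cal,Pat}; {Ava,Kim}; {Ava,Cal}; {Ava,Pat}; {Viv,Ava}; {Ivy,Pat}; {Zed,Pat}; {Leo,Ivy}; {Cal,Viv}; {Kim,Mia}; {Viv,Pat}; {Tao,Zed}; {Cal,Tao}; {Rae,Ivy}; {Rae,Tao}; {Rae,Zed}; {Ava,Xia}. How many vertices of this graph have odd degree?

Degrees: Mia:4, Viv:6, Rae:7, Pat:7, Ivy:7, Xia:5, Tao:6, Leo:3, Ava:7, Kim:6, Cal:6, Zed:4
Odd-degree vertices: Rae, Pat, Ivy, Xia, Leo, Ava.

6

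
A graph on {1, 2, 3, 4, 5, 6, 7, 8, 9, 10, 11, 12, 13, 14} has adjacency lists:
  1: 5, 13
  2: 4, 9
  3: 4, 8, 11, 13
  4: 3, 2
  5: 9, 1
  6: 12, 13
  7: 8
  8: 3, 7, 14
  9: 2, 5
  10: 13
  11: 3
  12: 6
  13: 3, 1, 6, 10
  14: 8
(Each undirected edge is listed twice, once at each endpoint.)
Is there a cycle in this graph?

The graph has 14 vertices, 14 edges, and 1 connected component.
Since 14 > 14 - 1, a cycle must exist; for instance 1-13-3-4-2-9-5-1.

Yes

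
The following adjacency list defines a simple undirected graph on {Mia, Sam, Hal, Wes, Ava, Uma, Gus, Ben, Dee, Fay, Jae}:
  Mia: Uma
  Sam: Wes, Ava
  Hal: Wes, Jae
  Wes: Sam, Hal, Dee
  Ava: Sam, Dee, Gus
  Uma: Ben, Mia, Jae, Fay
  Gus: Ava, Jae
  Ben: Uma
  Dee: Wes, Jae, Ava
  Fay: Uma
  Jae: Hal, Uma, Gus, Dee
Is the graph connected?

Yes

A breadth-first search from Mia visits Mia, Uma, Jae, Fay, Ben, Dee, Hal, Gus, Wes, Ava, Sam — all 11 vertices — so the graph is connected.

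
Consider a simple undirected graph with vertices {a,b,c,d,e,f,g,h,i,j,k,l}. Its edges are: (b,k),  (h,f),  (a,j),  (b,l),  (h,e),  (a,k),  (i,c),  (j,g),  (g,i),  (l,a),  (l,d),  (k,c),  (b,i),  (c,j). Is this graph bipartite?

Color {h, i, j, k, l} black and {a, b, c, d, e, f, g} white. No edge joins two same-colored vertices, so the graph is bipartite.

Yes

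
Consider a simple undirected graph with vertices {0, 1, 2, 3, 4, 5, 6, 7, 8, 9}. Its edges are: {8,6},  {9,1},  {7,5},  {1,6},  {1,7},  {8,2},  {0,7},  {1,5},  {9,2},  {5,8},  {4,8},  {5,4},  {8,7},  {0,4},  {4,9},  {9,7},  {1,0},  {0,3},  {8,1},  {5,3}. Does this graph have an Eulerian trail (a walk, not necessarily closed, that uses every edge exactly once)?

Degrees: 0:4, 1:6, 2:2, 3:2, 4:4, 5:5, 6:2, 7:5, 8:6, 9:4
Odd-degree vertices: 5, 7 (2 total).
The non-isolated vertices are connected and exactly 2 have odd degree, so an Eulerian trail exists (from 5 to 7).

Yes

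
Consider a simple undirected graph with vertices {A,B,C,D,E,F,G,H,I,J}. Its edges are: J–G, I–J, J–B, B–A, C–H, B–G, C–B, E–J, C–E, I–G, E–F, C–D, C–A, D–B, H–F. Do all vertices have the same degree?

No

Degrees: A:2, B:5, C:5, D:2, E:3, F:2, G:3, H:2, I:2, J:4
Degrees are not all equal (e.g. deg(A)=2 but deg(B)=5); not regular.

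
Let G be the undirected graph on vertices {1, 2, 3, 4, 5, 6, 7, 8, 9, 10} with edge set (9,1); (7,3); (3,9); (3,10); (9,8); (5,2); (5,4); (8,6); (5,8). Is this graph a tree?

|V| = 10, |E| = 9.
Connected and |E| = |V| - 1, which characterizes a tree.

Yes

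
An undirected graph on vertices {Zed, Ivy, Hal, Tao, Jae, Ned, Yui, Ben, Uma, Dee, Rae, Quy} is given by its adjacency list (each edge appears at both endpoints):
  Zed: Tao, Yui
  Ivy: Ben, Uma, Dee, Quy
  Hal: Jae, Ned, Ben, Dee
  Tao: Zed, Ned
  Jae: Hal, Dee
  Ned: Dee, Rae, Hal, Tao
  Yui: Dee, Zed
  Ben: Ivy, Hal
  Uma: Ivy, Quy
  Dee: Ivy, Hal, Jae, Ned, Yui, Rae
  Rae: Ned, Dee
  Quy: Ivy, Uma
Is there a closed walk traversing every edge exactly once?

Yes

Degrees: Zed:2, Ivy:4, Hal:4, Tao:2, Jae:2, Ned:4, Yui:2, Ben:2, Uma:2, Dee:6, Rae:2, Quy:2
All degrees are even and the non-isolated vertices are connected — an Eulerian circuit exists.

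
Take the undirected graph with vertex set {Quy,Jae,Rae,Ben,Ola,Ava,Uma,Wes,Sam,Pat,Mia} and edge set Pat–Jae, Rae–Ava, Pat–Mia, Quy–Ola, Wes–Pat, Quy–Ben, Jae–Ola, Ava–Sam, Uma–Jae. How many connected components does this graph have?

Component: {Rae, Ava, Sam}
Component: {Quy, Jae, Ben, Ola, Uma, Wes, Pat, Mia}

2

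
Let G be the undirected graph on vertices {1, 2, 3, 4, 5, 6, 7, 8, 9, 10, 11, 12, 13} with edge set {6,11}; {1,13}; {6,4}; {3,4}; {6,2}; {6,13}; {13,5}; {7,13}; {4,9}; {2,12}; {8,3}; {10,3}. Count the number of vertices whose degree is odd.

10

Degrees: 1:1, 2:2, 3:3, 4:3, 5:1, 6:4, 7:1, 8:1, 9:1, 10:1, 11:1, 12:1, 13:4
Odd-degree vertices: 1, 3, 4, 5, 7, 8, 9, 10, 11, 12.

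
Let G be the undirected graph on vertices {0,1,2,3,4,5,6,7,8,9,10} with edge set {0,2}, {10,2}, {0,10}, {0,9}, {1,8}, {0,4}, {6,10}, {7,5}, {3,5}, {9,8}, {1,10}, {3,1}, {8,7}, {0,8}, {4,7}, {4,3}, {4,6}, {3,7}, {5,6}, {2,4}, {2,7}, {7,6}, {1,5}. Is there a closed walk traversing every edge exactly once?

Degrees: 0:5, 1:4, 2:4, 3:4, 4:5, 5:4, 6:4, 7:6, 8:4, 9:2, 10:4
Vertices with odd degree: 0, 4. An Eulerian circuit requires all degrees even.

No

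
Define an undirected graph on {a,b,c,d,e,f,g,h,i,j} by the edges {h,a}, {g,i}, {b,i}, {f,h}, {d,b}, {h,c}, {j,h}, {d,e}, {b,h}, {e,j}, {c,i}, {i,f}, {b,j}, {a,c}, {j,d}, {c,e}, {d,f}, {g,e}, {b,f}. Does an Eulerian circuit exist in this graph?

No

Degrees: a:2, b:5, c:4, d:4, e:4, f:4, g:2, h:5, i:4, j:4
Vertices with odd degree: b, h. An Eulerian circuit requires all degrees even.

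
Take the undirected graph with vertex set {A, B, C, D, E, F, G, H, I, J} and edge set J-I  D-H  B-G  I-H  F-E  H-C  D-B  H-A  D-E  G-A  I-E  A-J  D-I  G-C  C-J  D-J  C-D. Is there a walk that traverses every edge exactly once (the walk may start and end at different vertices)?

Degrees: A:3, B:2, C:4, D:6, E:3, F:1, G:3, H:4, I:4, J:4
Odd-degree vertices: A, E, F, G (4 total).
With 4 odd-degree vertices (more than two), no single trail can use every edge.

No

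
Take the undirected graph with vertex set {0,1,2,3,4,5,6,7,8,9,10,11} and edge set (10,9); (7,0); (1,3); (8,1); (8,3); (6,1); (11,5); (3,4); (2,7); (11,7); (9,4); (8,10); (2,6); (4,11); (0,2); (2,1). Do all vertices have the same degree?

Degrees: 0:2, 1:4, 2:4, 3:3, 4:3, 5:1, 6:2, 7:3, 8:3, 9:2, 10:2, 11:3
Degrees are not all equal (e.g. deg(5)=1 but deg(1)=4); not regular.

No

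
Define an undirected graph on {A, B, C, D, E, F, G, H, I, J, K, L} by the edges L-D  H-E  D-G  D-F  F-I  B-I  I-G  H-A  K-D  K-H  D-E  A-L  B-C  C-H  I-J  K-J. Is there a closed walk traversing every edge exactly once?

Degrees: A:2, B:2, C:2, D:5, E:2, F:2, G:2, H:4, I:4, J:2, K:3, L:2
Vertices with odd degree: D, K. An Eulerian circuit requires all degrees even.

No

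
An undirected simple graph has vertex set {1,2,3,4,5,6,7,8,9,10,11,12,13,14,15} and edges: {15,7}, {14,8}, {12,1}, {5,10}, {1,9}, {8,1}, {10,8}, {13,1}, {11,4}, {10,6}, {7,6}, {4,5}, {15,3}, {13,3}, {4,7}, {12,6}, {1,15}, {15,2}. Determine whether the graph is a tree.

|V| = 15, |E| = 18.
Connected but with 18 > 14 edges, so it has a cycle and is not a tree.

No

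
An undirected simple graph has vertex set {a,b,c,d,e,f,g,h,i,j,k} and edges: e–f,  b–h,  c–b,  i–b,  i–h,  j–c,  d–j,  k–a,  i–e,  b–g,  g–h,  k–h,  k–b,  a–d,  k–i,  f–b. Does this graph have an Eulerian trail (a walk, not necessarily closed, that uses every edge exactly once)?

Yes

Degrees: a:2, b:6, c:2, d:2, e:2, f:2, g:2, h:4, i:4, j:2, k:4
Odd-degree vertices: none (0 total).
The non-isolated vertices are connected and exactly 0 have odd degree, so an Eulerian trail exists.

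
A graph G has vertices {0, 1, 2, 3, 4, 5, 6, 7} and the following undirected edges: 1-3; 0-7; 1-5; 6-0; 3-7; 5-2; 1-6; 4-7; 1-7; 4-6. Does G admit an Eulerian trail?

Degrees: 0:2, 1:4, 2:1, 3:2, 4:2, 5:2, 6:3, 7:4
Odd-degree vertices: 2, 6 (2 total).
With 2 odd-degree vertices and all edges in one connected piece, an Eulerian trail exists (from 2 to 6).

Yes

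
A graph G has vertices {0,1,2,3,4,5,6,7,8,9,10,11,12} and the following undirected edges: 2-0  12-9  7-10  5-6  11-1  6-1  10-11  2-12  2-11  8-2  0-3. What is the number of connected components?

Component: {4}
Component: {0, 1, 2, 3, 5, 6, 7, 8, 9, 10, 11, 12}

2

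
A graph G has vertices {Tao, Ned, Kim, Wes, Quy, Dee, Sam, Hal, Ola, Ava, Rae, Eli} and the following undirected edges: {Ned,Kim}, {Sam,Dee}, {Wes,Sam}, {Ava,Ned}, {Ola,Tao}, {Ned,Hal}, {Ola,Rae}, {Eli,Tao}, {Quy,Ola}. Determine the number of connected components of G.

3

Component: {Wes, Dee, Sam}
Component: {Ned, Kim, Hal, Ava}
Component: {Tao, Quy, Ola, Rae, Eli}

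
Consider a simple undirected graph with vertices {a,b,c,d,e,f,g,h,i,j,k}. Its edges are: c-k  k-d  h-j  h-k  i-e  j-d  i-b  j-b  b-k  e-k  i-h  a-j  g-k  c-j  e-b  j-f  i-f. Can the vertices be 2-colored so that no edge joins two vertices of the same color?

The cycle b-e-k-b has length 3, which is odd, so the graph is not bipartite.

No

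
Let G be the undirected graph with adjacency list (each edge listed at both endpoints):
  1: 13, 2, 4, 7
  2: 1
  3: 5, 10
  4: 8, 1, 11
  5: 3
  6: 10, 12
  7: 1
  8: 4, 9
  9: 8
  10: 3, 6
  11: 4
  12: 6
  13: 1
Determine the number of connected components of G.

2

Component: {3, 5, 6, 10, 12}
Component: {1, 2, 4, 7, 8, 9, 11, 13}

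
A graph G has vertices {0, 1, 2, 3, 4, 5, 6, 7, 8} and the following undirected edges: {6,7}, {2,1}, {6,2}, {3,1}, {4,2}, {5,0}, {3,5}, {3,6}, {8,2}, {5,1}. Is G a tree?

|V| = 9, |E| = 10.
A tree on 9 vertices has exactly 8 edges; this graph has 10, so it contains a cycle and is not a tree.

No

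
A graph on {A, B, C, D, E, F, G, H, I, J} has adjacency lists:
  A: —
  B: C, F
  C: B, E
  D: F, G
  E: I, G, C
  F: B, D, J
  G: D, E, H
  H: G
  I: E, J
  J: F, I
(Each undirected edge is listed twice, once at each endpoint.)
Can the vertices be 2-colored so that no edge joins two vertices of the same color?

Yes

A valid 2-coloring puts {A, C, F, G, I} on one side and {B, D, E, H, J} on the other; every edge crosses between the two sides.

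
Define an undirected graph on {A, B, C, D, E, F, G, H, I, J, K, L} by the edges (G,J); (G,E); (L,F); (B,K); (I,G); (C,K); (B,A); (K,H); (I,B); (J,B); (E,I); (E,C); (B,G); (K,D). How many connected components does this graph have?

2

Component: {F, L}
Component: {A, B, C, D, E, G, H, I, J, K}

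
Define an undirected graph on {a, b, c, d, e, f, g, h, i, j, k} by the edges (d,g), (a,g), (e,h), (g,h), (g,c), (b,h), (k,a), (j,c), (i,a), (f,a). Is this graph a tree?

Yes

|V| = 11, |E| = 10.
It is connected with exactly 10 edges, hence acyclic — it is a tree.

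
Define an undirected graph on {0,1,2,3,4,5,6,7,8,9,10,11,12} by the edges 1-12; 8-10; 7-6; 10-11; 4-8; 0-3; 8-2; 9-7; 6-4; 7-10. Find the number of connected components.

Component: {5}
Component: {0, 3}
Component: {1, 12}
Component: {2, 4, 6, 7, 8, 9, 10, 11}

4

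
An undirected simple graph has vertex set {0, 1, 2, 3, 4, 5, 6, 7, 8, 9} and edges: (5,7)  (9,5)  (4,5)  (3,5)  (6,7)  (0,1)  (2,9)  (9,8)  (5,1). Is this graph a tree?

The graph has 10 vertices and 9 edges.
Connected and |E| = |V| - 1, which characterizes a tree.

Yes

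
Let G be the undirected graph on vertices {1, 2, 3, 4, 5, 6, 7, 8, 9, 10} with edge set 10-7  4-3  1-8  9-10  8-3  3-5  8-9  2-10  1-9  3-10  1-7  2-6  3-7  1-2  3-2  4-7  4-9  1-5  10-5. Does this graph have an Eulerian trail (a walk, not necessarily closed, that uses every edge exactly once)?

Degrees: 1:5, 2:4, 3:6, 4:3, 5:3, 6:1, 7:4, 8:3, 9:4, 10:5
Odd-degree vertices: 1, 4, 5, 6, 8, 10 (6 total).
An Eulerian trail requires 0 or 2 odd-degree vertices; here there are 6.

No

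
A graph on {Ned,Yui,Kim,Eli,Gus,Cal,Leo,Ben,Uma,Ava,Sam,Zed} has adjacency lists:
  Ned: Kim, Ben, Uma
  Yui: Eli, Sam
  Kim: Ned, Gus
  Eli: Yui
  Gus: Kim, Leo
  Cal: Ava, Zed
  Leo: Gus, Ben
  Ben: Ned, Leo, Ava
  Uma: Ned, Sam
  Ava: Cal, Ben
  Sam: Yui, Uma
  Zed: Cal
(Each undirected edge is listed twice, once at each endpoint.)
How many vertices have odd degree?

4

Degrees: Ned:3, Yui:2, Kim:2, Eli:1, Gus:2, Cal:2, Leo:2, Ben:3, Uma:2, Ava:2, Sam:2, Zed:1
Odd-degree vertices: Ned, Eli, Ben, Zed.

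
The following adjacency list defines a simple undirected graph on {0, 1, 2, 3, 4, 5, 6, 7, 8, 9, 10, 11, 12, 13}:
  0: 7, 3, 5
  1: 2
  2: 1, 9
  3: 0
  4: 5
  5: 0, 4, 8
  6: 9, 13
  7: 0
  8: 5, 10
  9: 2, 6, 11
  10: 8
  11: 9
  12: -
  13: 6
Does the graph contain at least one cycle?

No

The graph has 14 vertices, 11 edges, and 3 connected components.
Since 11 = 14 - 3, the graph is a forest and contains no cycle.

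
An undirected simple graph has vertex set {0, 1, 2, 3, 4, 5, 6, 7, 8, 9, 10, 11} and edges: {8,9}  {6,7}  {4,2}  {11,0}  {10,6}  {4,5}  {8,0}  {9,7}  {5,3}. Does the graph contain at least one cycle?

|V| = 12, |E| = 9, number of components = 3.
Since 9 = 12 - 3, the graph is a forest and contains no cycle.

No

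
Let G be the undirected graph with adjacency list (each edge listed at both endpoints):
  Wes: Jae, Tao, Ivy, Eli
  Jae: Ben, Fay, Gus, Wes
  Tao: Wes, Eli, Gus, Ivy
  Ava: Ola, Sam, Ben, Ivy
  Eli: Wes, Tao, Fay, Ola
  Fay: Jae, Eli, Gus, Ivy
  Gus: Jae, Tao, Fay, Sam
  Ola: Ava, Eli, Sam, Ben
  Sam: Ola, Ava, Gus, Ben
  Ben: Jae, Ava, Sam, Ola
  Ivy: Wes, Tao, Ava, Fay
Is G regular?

Degrees: Wes:4, Jae:4, Tao:4, Ava:4, Eli:4, Fay:4, Gus:4, Ola:4, Sam:4, Ben:4, Ivy:4
Every vertex has degree 4, so the graph is 4-regular.

Yes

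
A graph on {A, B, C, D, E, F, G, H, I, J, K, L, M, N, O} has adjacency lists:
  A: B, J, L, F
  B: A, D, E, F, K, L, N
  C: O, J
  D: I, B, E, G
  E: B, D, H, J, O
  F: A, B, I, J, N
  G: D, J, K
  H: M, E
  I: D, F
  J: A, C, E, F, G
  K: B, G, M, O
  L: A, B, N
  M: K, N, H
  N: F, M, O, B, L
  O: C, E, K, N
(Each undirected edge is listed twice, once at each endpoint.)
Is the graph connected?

Yes

Starting from A and exploring outward reaches every vertex (A, F, B, L, J, N, I, E, D, K, C, G, M, O, H); the graph is connected.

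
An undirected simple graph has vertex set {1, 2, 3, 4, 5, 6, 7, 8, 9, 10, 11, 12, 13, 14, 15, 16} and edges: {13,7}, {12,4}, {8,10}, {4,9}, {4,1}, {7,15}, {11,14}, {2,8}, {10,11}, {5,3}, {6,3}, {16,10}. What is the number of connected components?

Component: {3, 5, 6}
Component: {7, 13, 15}
Component: {1, 4, 9, 12}
Component: {2, 8, 10, 11, 14, 16}

4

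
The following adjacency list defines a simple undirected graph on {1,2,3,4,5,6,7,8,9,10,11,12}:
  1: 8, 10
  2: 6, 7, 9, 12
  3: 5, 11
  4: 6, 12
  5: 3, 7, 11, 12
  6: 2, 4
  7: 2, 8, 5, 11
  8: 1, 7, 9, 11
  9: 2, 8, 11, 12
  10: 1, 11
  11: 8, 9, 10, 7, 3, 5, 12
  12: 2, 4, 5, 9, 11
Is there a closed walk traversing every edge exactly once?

No

Degrees: 1:2, 2:4, 3:2, 4:2, 5:4, 6:2, 7:4, 8:4, 9:4, 10:2, 11:7, 12:5
11, 12 have odd degree; an Eulerian circuit needs every degree to be even, so none exists.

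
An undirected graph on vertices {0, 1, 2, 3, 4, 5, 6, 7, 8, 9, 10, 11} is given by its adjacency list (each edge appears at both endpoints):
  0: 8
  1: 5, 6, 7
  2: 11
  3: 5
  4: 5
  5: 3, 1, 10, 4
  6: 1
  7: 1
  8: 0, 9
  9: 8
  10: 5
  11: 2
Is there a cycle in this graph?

|V| = 12, |E| = 9, number of components = 3.
A forest on 12 vertices with 3 components has exactly 9 edges, which matches — so no cycle.

No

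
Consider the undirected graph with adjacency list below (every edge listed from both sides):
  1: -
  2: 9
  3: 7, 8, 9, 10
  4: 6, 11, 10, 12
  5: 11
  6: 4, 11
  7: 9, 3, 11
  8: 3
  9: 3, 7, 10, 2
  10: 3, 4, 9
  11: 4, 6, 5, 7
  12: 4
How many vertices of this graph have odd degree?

Degrees: 1:0, 2:1, 3:4, 4:4, 5:1, 6:2, 7:3, 8:1, 9:4, 10:3, 11:4, 12:1
Odd-degree vertices: 2, 5, 7, 8, 10, 12.

6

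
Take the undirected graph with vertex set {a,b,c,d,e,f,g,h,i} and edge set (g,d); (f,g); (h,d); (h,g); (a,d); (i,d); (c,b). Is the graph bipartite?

The cycle h-g-d-h has length 3, which is odd, so the graph is not bipartite.

No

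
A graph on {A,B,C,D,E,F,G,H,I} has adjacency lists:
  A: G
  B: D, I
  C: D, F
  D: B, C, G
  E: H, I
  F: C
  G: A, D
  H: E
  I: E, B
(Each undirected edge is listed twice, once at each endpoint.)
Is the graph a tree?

Yes

|V| = 9, |E| = 8.
Connected and |E| = |V| - 1, which characterizes a tree.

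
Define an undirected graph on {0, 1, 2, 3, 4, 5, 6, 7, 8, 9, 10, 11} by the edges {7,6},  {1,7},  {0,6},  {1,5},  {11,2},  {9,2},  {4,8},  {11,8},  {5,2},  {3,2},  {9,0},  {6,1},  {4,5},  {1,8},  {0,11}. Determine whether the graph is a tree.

|V| = 12, |E| = 15.
It splits into 2 components, so it cannot be a tree.

No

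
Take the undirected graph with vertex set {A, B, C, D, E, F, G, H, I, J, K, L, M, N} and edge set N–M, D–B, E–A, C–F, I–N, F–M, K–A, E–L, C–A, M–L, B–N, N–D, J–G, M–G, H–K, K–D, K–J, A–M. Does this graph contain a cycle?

The graph has 14 vertices, 18 edges, and 1 connected component.
One cycle is A-K-D-B-N-M-A.

Yes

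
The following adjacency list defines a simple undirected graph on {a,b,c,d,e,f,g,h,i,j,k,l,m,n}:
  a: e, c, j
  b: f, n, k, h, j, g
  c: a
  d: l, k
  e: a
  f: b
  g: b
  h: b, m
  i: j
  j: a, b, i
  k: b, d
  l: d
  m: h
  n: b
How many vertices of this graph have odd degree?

10

Degrees: a:3, b:6, c:1, d:2, e:1, f:1, g:1, h:2, i:1, j:3, k:2, l:1, m:1, n:1
Odd-degree vertices: a, c, e, f, g, i, j, l, m, n.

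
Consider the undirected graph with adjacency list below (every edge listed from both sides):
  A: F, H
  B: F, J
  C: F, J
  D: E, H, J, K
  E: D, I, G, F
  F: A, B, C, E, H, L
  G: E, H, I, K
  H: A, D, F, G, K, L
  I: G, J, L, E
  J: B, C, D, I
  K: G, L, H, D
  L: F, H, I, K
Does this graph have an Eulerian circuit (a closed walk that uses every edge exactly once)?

Yes

Degrees: A:2, B:2, C:2, D:4, E:4, F:6, G:4, H:6, I:4, J:4, K:4, L:4
Every vertex has even degree and the edges form a single connected piece, so an Eulerian circuit exists.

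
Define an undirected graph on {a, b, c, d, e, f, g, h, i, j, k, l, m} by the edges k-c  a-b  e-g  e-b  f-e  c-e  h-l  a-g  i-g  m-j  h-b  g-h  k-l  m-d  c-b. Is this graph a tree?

The graph has 13 vertices and 15 edges.
It is not connected, so it is not a tree.

No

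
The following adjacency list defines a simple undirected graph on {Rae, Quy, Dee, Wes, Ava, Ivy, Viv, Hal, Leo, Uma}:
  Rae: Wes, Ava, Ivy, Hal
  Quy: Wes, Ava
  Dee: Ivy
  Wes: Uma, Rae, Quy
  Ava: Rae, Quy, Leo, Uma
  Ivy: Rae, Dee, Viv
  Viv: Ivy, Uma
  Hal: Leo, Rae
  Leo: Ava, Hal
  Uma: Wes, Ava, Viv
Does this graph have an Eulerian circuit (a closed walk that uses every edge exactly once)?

No

Degrees: Rae:4, Quy:2, Dee:1, Wes:3, Ava:4, Ivy:3, Viv:2, Hal:2, Leo:2, Uma:3
Vertices with odd degree: Dee, Wes, Ivy, Uma. An Eulerian circuit requires all degrees even.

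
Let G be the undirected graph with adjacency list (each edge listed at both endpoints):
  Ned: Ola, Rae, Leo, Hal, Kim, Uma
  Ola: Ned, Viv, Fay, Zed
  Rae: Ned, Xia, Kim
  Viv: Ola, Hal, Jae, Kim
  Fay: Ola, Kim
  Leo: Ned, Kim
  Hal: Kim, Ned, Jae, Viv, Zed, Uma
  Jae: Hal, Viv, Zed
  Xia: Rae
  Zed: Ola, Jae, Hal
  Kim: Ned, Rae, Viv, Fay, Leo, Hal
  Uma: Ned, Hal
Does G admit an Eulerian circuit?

No

Degrees: Ned:6, Ola:4, Rae:3, Viv:4, Fay:2, Leo:2, Hal:6, Jae:3, Xia:1, Zed:3, Kim:6, Uma:2
Rae, Jae, Xia, Zed have odd degree; an Eulerian circuit needs every degree to be even, so none exists.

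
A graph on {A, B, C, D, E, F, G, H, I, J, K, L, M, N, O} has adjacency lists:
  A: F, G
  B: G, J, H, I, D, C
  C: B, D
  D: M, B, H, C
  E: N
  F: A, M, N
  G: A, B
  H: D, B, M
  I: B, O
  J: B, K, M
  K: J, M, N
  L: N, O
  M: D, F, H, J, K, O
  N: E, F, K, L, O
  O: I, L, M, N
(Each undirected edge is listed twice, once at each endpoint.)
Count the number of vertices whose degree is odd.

Degrees: A:2, B:6, C:2, D:4, E:1, F:3, G:2, H:3, I:2, J:3, K:3, L:2, M:6, N:5, O:4
Odd-degree vertices: E, F, H, J, K, N.

6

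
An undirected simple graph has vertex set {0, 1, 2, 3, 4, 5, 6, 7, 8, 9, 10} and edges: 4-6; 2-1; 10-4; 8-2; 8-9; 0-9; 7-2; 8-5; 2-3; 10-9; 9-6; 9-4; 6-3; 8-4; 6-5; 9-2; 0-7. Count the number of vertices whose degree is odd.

2

Degrees: 0:2, 1:1, 2:5, 3:2, 4:4, 5:2, 6:4, 7:2, 8:4, 9:6, 10:2
Odd-degree vertices: 1, 2.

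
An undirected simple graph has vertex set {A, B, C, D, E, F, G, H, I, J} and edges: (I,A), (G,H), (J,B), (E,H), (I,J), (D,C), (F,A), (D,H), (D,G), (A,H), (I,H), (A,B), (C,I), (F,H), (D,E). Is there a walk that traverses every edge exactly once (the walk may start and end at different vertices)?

Degrees: A:4, B:2, C:2, D:4, E:2, F:2, G:2, H:6, I:4, J:2
Odd-degree vertices: none (0 total).
The non-isolated vertices are connected and exactly 0 have odd degree, so an Eulerian trail exists.

Yes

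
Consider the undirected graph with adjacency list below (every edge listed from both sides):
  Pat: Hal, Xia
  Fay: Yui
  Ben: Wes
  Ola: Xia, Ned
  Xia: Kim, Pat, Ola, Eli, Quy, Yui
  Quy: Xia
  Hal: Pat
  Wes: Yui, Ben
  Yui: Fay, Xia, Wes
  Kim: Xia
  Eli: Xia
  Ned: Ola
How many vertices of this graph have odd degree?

Degrees: Pat:2, Fay:1, Ben:1, Ola:2, Xia:6, Quy:1, Hal:1, Wes:2, Yui:3, Kim:1, Eli:1, Ned:1
Odd-degree vertices: Fay, Ben, Quy, Hal, Yui, Kim, Eli, Ned.

8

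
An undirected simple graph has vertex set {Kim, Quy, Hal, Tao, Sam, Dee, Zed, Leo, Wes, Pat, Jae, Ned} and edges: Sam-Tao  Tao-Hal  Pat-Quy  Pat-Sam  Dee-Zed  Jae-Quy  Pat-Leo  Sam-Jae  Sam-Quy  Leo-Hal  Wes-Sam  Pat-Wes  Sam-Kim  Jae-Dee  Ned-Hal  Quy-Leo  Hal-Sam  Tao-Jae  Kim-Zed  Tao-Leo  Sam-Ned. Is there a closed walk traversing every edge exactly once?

Yes

Degrees: Kim:2, Quy:4, Hal:4, Tao:4, Sam:8, Dee:2, Zed:2, Leo:4, Wes:2, Pat:4, Jae:4, Ned:2
All degrees are even and the non-isolated vertices are connected — an Eulerian circuit exists.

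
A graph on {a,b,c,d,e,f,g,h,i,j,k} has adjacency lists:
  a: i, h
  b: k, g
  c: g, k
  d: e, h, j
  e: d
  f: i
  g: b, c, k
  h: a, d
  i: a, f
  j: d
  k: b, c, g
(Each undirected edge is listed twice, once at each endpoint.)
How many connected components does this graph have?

Component: {b, c, g, k}
Component: {a, d, e, f, h, i, j}

2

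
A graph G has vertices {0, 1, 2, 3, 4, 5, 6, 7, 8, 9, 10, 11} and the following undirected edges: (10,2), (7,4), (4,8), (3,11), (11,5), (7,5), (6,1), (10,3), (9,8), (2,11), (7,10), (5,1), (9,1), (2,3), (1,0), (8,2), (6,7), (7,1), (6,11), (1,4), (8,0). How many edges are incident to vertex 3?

Neighbors of 3: 2, 10, 11.

3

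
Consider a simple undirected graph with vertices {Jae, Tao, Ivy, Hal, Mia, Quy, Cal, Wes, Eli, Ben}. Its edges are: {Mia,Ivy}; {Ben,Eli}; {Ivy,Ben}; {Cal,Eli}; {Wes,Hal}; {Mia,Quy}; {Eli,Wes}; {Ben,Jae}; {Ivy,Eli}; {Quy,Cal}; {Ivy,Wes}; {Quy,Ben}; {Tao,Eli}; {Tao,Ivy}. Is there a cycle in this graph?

|V| = 10, |E| = 14, number of components = 1.
One cycle is Eli-Wes-Ivy-Eli.

Yes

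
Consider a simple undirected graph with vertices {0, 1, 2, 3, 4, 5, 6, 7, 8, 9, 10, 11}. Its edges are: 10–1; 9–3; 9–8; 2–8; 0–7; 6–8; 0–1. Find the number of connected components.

Component: {4}
Component: {5}
Component: {11}
Component: {0, 1, 7, 10}
Component: {2, 3, 6, 8, 9}

5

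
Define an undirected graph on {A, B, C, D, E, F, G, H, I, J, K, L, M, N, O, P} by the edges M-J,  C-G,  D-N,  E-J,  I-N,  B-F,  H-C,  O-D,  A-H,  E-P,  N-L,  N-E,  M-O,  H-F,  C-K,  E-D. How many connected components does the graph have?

Component: {A, B, C, F, G, H, K}
Component: {D, E, I, J, L, M, N, O, P}

2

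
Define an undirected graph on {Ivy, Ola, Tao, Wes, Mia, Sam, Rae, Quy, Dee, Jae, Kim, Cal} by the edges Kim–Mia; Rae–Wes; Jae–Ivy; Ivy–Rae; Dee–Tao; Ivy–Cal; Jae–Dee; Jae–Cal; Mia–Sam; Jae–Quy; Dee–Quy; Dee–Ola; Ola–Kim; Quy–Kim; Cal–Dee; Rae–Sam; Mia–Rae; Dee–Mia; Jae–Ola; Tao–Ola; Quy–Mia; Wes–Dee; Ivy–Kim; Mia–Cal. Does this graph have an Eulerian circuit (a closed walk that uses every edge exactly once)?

No

Degrees: Ivy:4, Ola:4, Tao:2, Wes:2, Mia:6, Sam:2, Rae:4, Quy:4, Dee:7, Jae:5, Kim:4, Cal:4
Dee, Jae have odd degree; an Eulerian circuit needs every degree to be even, so none exists.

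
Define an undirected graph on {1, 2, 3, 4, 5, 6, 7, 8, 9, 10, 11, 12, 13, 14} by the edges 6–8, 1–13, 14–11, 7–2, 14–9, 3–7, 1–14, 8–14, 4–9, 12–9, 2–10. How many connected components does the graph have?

3

Component: {5}
Component: {2, 3, 7, 10}
Component: {1, 4, 6, 8, 9, 11, 12, 13, 14}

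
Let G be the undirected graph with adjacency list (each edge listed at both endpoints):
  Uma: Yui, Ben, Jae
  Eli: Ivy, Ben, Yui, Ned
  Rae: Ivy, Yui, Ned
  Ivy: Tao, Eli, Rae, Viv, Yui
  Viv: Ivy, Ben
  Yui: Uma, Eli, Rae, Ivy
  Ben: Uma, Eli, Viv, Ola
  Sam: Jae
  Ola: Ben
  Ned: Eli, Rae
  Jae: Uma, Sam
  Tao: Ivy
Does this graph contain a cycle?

|V| = 12, |E| = 16, number of components = 1.
One cycle is Eli-Ivy-Rae-Ned-Eli.

Yes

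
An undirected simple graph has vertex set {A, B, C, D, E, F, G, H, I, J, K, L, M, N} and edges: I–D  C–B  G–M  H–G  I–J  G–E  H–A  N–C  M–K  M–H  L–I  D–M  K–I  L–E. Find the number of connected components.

3

Component: {F}
Component: {B, C, N}
Component: {A, D, E, G, H, I, J, K, L, M}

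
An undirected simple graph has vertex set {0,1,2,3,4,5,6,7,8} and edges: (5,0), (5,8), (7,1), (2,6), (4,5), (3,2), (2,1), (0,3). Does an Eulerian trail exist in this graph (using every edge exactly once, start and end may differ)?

No

Degrees: 0:2, 1:2, 2:3, 3:2, 4:1, 5:3, 6:1, 7:1, 8:1
Odd-degree vertices: 2, 4, 5, 6, 7, 8 (6 total).
With 6 odd-degree vertices (more than two), no single trail can use every edge.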